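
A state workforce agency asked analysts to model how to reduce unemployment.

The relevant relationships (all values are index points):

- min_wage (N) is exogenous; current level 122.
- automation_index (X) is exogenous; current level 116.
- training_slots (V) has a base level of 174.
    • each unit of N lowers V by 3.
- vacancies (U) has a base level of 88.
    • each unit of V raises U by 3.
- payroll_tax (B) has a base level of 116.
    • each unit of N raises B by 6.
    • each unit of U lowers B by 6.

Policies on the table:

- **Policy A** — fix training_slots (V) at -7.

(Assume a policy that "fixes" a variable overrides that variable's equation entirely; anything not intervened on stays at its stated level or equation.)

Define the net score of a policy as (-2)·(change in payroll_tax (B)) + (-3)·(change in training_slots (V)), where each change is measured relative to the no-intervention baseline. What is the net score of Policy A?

6105

Baseline:
  N = 122
  V = 174 − 3·122 = -192
  U = 88 + 3·(-192) = -488
  B = 116 + 6·122 − 6·(-488) = 3776
Policy A (V := -7):
  N = 122
  V = -7
  U = 88 + 3·(-7) = 67
  B = 116 + 6·122 − 6·67 = 446
ΔB = 446 − 3776 = -3330; ΔV = -7 − (-192) = 185
Score = (-2)·(-3330) + (-3)·185 = 6105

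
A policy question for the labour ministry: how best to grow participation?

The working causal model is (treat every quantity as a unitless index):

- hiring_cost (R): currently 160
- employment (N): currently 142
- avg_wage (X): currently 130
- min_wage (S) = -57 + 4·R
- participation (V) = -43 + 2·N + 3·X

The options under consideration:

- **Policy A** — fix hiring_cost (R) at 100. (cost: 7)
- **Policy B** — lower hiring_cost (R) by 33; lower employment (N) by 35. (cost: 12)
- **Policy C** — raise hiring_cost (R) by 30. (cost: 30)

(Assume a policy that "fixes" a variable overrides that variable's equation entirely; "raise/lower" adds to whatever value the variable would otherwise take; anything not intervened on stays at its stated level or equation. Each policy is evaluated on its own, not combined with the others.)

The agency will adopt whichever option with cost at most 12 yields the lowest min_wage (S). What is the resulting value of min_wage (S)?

343

Policy A (R := 100):
  R = 100
  S = -57 + 4·100 = 343
Policy B (R − 33, N − 35):
  R = 160 − 33 = 127
  S = -57 + 4·127 = 451
Comparing — Policy A: S=343, Policy B: S=451. Lowest is 343 (Policy A).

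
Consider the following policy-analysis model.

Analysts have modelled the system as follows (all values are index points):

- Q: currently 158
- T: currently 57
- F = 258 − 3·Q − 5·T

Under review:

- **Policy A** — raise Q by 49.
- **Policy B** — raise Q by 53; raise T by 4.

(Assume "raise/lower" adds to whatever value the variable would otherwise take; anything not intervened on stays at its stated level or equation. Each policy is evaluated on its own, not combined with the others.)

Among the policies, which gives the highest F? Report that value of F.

Policy A (Q + 49):
  Q = 158 + 49 = 207
  T = 57
  F = 258 − 3·207 − 5·57 = -648
Policy B (Q + 53, T + 4):
  Q = 158 + 53 = 211
  T = 57 + 4 = 61
  F = 258 − 3·211 − 5·61 = -680
Comparing — Policy A: F=-648, Policy B: F=-680. Highest is -648 (Policy A).

-648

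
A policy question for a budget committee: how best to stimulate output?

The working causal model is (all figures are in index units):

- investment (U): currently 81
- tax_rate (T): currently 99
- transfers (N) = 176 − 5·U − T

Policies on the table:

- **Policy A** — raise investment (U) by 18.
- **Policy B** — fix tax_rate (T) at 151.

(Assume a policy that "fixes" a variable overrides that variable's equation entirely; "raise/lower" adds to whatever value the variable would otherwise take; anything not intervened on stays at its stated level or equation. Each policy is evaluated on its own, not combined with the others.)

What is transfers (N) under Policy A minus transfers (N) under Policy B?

-38

Policy A (U + 18):
  U = 81 + 18 = 99
  T = 99
  N = 176 − 5·99 − 99 = -418
Policy B (T := 151):
  U = 81
  T = 151
  N = 176 − 5·81 − 151 = -380
N: -418 − (-380) = -38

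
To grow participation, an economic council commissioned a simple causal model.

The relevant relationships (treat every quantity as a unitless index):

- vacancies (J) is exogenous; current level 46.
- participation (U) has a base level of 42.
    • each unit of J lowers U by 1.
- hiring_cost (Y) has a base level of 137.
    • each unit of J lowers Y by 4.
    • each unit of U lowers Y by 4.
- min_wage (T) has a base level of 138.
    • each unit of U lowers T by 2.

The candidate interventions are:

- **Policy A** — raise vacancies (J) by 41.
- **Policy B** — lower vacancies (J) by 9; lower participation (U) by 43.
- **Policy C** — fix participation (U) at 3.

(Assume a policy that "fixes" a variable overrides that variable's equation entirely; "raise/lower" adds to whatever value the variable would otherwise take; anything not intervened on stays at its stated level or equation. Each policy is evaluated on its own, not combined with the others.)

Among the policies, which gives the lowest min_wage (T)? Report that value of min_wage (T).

132

Policy A (J + 41):
  J = 46 + 41 = 87
  U = 42 − 87 = -45
  T = 138 − 2·(-45) = 228
Policy B (J − 9, U − 43):
  J = 46 − 9 = 37
  U = 42 − 37 (−43 from intervention) = -38
  T = 138 − 2·(-38) = 214
Policy C (U := 3):
  J = 46
  U = 3
  T = 138 − 2·3 = 132
Comparing — Policy A: T=228, Policy B: T=214, Policy C: T=132. Lowest is 132 (Policy C).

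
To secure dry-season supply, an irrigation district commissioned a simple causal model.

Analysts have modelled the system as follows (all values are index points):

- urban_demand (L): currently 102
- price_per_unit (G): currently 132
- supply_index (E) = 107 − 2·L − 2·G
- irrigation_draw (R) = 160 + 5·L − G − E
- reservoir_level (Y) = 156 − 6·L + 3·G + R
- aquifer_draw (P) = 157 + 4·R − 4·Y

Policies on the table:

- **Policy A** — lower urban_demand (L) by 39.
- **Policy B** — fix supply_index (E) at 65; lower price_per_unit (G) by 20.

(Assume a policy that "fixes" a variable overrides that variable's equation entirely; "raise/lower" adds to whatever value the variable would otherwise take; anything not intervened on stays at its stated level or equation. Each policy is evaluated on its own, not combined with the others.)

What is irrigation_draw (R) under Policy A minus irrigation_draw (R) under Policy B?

Policy A (L − 39):
  L = 102 − 39 = 63
  G = 132
  E = 107 − 2·63 − 2·132 = -283
  R = 160 + 5·63 − 132 − (-283) = 626
Policy B (E := 65, G − 20):
  L = 102
  G = 132 − 20 = 112
  E = 65
  R = 160 + 5·102 − 112 − 65 = 493
R: 626 − 493 = 133

133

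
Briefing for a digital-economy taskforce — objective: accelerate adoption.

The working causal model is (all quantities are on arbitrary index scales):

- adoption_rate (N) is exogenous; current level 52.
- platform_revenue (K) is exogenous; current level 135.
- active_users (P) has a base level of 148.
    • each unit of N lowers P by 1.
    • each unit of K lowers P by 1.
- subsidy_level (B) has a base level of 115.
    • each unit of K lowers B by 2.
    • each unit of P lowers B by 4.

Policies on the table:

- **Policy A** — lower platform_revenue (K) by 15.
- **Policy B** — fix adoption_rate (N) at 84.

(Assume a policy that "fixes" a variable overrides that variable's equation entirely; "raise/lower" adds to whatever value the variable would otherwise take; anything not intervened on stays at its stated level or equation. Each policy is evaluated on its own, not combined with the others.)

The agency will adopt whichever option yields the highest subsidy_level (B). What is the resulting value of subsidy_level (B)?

Policy A (K − 15):
  N = 52
  K = 135 − 15 = 120
  P = 148 − 52 − 120 = -24
  B = 115 − 2·120 − 4·(-24) = -29
Policy B (N := 84):
  N = 84
  K = 135
  P = 148 − 84 − 135 = -71
  B = 115 − 2·135 − 4·(-71) = 129
Comparing — Policy A: B=-29, Policy B: B=129. Highest is 129 (Policy B).

129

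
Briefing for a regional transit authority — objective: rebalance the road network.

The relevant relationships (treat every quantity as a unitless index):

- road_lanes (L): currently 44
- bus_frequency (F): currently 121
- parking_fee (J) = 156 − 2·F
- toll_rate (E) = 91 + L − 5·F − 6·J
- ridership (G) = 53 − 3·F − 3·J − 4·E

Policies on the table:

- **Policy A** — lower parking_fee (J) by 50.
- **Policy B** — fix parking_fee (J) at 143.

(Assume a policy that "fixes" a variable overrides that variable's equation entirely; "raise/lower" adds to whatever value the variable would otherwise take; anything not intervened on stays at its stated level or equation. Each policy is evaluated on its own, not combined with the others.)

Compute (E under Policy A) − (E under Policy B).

Policy A (J − 50):
  L = 44
  F = 121
  J = 156 − 2·121 (−50 from intervention) = -136
  E = 91 + 44 − 5·121 − 6·(-136) = 346
Policy B (J := 143):
  L = 44
  F = 121
  J = 143
  E = 91 + 44 − 5·121 − 6·143 = -1328
E: 346 − (-1328) = 1674

1674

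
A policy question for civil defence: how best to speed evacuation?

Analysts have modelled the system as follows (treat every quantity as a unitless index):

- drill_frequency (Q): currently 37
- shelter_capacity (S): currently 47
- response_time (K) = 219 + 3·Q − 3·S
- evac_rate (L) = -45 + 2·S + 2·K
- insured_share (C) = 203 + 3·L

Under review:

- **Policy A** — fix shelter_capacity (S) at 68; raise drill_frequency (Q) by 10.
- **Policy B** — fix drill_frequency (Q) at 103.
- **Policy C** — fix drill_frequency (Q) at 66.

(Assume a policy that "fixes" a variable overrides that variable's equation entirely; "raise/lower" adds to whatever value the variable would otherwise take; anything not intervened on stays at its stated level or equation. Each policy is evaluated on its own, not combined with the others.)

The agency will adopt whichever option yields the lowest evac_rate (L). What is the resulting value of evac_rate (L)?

Policy A (S := 68, Q + 10):
  Q = 37 + 10 = 47
  S = 68
  K = 219 + 3·47 − 3·68 = 156
  L = -45 + 2·68 + 2·156 = 403
Policy B (Q := 103):
  Q = 103
  S = 47
  K = 219 + 3·103 − 3·47 = 387
  L = -45 + 2·47 + 2·387 = 823
Policy C (Q := 66):
  Q = 66
  S = 47
  K = 219 + 3·66 − 3·47 = 276
  L = -45 + 2·47 + 2·276 = 601
Comparing — Policy A: L=403, Policy B: L=823, Policy C: L=601. Lowest is 403 (Policy A).

403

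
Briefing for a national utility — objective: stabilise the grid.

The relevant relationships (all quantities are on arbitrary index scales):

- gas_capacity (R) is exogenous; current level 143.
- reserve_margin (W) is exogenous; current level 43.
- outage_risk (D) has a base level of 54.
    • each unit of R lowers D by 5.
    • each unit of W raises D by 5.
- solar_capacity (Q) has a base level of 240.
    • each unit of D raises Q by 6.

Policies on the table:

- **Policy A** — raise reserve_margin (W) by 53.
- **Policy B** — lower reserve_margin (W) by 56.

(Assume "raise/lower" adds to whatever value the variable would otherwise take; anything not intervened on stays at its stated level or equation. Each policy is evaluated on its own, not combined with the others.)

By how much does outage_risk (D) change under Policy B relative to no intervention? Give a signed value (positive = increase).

-280

Baseline:
  R = 143
  W = 43
  D = 54 − 5·143 + 5·43 = -446
Policy B (W − 56):
  R = 143
  W = 43 − 56 = -13
  D = 54 − 5·143 + 5·(-13) = -726
Change in D: -726 − (-446) = -280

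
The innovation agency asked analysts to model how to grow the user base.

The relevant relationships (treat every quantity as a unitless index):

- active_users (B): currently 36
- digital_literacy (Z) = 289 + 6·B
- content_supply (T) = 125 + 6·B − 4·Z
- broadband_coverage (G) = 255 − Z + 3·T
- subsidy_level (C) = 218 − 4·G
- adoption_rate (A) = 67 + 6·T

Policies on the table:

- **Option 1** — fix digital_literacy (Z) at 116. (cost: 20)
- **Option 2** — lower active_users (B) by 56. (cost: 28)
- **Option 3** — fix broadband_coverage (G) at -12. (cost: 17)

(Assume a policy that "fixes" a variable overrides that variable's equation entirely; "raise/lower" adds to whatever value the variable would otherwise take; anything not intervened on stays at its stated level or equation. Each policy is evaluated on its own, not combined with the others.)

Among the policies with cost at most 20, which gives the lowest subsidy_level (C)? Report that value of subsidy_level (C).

266

Option 1 (Z := 116):
  B = 36
  Z = 116
  T = 125 + 6·36 − 4·116 = -123
  G = 255 − 116 + 3·(-123) = -230
  C = 218 − 4·(-230) = 1138
Option 3 (G := -12):
  B = 36
  Z = 289 + 6·36 = 505
  T = 125 + 6·36 − 4·505 = -1679
  G = -12
  C = 218 − 4·(-12) = 266
Comparing — Option 1: C=1138, Option 3: C=266. Lowest is 266 (Option 3).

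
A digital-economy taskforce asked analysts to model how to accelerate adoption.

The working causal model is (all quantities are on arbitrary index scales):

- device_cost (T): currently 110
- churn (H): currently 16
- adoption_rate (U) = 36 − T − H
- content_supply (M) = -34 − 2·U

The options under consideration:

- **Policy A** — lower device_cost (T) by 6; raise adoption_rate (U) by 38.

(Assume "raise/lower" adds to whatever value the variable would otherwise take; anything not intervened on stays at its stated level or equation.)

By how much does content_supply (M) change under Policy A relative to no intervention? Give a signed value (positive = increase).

Baseline:
  T = 110
  H = 16
  U = 36 − 110 − 16 = -90
  M = -34 − 2·(-90) = 146
Policy A (T − 6, U + 38):
  T = 110 − 6 = 104
  H = 16
  U = 36 − 104 − 16 (+38 from intervention) = -46
  M = -34 − 2·(-46) = 58
Change in M: 58 − 146 = -88

-88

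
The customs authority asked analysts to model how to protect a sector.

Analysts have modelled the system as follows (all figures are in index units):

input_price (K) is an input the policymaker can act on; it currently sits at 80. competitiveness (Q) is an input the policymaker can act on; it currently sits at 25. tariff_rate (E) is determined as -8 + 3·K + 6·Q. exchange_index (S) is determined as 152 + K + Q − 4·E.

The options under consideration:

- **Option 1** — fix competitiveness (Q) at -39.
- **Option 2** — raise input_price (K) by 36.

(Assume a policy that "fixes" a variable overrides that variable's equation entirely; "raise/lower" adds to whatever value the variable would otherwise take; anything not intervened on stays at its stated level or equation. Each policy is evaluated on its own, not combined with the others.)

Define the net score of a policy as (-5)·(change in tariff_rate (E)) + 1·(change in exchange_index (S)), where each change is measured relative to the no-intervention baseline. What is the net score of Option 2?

Baseline:
  K = 80
  Q = 25
  E = -8 + 3·80 + 6·25 = 382
  S = 152 + 80 + 25 − 4·382 = -1271
Option 2 (K + 36):
  K = 80 + 36 = 116
  Q = 25
  E = -8 + 3·116 + 6·25 = 490
  S = 152 + 116 + 25 − 4·490 = -1667
ΔE = 490 − 382 = 108; ΔS = -1667 − (-1271) = -396
Score = (-5)·108 + 1·(-396) = -936

-936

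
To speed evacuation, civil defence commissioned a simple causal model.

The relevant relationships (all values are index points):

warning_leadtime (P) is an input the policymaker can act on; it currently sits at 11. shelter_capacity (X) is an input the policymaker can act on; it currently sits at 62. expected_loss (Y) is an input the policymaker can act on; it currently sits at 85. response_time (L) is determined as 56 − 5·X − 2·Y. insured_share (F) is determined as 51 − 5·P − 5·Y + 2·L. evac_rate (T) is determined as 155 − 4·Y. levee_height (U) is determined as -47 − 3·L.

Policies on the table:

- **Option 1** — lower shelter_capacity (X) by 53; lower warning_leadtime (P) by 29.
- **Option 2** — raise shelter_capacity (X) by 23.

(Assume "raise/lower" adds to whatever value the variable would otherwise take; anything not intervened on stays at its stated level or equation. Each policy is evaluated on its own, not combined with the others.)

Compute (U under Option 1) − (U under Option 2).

-1140

Option 1 (X − 53, P − 29):
  X = 62 − 53 = 9
  Y = 85
  L = 56 − 5·9 − 2·85 = -159
  U = -47 − 3·(-159) = 430
Option 2 (X + 23):
  X = 62 + 23 = 85
  Y = 85
  L = 56 − 5·85 − 2·85 = -539
  U = -47 − 3·(-539) = 1570
U: 430 − 1570 = -1140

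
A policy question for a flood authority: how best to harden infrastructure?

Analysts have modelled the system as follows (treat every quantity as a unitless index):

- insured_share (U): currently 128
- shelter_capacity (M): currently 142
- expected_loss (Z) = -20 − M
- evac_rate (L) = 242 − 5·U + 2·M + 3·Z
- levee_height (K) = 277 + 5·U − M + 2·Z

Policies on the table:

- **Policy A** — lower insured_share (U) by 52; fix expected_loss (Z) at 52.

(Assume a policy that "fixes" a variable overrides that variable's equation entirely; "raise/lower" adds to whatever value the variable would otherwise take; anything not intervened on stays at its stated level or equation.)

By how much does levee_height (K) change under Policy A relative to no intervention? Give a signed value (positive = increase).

Baseline:
  U = 128
  M = 142
  Z = -20 − 142 = -162
  K = 277 + 5·128 − 142 + 2·(-162) = 451
Policy A (U − 52, Z := 52):
  U = 128 − 52 = 76
  M = 142
  Z = 52
  K = 277 + 5·76 − 142 + 2·52 = 619
Change in K: 619 − 451 = 168

168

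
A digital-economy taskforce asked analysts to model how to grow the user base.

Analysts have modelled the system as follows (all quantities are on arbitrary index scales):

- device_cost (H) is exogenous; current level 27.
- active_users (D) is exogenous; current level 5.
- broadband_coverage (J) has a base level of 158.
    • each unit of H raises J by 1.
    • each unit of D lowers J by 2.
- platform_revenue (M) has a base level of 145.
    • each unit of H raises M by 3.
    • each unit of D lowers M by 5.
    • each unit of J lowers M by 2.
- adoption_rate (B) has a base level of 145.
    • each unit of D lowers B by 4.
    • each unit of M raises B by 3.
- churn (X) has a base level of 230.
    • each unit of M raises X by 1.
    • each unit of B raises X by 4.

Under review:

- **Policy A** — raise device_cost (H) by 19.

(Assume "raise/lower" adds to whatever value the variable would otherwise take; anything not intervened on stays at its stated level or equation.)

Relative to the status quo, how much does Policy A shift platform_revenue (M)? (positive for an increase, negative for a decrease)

19

Baseline:
  H = 27
  D = 5
  J = 158 + 27 − 2·5 = 175
  M = 145 + 3·27 − 5·5 − 2·175 = -149
Policy A (H + 19):
  H = 27 + 19 = 46
  D = 5
  J = 158 + 46 − 2·5 = 194
  M = 145 + 3·46 − 5·5 − 2·194 = -130
Change in M: -130 − (-149) = 19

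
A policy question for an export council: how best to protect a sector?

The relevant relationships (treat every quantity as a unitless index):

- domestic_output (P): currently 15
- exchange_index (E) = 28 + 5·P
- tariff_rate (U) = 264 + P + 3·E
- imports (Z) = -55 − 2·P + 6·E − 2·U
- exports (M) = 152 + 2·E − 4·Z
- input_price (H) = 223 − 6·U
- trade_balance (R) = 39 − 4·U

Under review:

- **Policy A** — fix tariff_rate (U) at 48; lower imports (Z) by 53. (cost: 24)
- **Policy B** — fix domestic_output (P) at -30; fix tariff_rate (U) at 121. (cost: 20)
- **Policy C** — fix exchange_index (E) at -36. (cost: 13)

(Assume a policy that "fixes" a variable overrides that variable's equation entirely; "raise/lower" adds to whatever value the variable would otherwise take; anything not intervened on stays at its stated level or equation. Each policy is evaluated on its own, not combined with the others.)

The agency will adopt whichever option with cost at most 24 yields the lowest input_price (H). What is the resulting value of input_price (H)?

Policy A (U := 48, Z − 53):
  P = 15
  E = 28 + 5·15 = 103
  U = 48
  H = 223 − 6·48 = -65
Policy B (P := -30, U := 121):
  P = -30
  E = 28 + 5·(-30) = -122
  U = 121
  H = 223 − 6·121 = -503
Policy C (E := -36):
  P = 15
  E = -36
  U = 264 + 15 + 3·(-36) = 171
  H = 223 − 6·171 = -803
Comparing — Policy A: H=-65, Policy B: H=-503, Policy C: H=-803. Lowest is -803 (Policy C).

-803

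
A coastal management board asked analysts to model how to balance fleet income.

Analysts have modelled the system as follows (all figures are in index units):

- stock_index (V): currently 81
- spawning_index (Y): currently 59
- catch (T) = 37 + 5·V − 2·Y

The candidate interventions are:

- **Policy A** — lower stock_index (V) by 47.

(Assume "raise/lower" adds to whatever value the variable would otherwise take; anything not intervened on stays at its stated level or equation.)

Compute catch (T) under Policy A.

89

Policy A (V − 47):
  V = 81 − 47 = 34
  Y = 59
  T = 37 + 5·34 − 2·59 = 89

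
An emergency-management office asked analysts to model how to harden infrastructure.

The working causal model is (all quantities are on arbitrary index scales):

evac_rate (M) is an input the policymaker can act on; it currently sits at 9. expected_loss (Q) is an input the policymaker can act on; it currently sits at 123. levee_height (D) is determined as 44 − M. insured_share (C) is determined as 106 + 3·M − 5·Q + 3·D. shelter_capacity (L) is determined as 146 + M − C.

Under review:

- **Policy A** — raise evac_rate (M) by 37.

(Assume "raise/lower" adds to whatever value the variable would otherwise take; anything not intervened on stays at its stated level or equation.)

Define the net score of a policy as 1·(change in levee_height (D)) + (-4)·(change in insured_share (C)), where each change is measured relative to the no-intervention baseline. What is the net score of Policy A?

-37

Baseline:
  M = 9
  Q = 123
  D = 44 − 9 = 35
  C = 106 + 3·9 − 5·123 + 3·35 = -377
Policy A (M + 37):
  M = 9 + 37 = 46
  Q = 123
  D = 44 − 46 = -2
  C = 106 + 3·46 − 5·123 + 3·(-2) = -377
ΔD = -2 − 35 = -37; ΔC = -377 − (-377) = 0
Score = 1·(-37) + (-4)·0 = -37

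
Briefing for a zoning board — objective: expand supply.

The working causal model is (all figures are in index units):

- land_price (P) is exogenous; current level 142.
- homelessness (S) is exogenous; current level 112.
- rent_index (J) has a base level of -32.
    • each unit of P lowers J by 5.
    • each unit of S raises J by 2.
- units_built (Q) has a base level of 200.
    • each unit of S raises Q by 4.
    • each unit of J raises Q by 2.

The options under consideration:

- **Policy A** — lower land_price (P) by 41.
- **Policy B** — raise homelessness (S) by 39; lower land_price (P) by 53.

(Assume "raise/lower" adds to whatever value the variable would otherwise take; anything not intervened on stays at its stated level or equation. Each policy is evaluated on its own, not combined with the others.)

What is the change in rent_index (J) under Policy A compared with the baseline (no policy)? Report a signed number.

Baseline:
  P = 142
  S = 112
  J = -32 − 5·142 + 2·112 = -518
Policy A (P − 41):
  P = 142 − 41 = 101
  S = 112
  J = -32 − 5·101 + 2·112 = -313
Change in J: -313 − (-518) = 205

205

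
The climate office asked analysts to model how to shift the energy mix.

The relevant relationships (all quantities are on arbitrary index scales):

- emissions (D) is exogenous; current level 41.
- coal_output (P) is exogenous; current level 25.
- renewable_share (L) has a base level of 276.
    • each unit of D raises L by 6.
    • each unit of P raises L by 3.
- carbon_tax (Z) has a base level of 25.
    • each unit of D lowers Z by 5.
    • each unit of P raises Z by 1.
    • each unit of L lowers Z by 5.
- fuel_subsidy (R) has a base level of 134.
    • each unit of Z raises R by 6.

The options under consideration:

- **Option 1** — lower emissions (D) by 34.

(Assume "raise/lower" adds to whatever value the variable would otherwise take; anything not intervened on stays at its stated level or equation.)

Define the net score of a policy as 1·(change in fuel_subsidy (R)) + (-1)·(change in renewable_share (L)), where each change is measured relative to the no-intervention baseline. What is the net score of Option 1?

Baseline:
  D = 41
  P = 25
  L = 276 + 6·41 + 3·25 = 597
  Z = 25 − 5·41 + 25 − 5·597 = -3140
  R = 134 + 6·(-3140) = -18706
Option 1 (D − 34):
  D = 41 − 34 = 7
  P = 25
  L = 276 + 6·7 + 3·25 = 393
  Z = 25 − 5·7 + 25 − 5·393 = -1950
  R = 134 + 6·(-1950) = -11566
ΔR = -11566 − (-18706) = 7140; ΔL = 393 − 597 = -204
Score = 1·7140 + (-1)·(-204) = 7344

7344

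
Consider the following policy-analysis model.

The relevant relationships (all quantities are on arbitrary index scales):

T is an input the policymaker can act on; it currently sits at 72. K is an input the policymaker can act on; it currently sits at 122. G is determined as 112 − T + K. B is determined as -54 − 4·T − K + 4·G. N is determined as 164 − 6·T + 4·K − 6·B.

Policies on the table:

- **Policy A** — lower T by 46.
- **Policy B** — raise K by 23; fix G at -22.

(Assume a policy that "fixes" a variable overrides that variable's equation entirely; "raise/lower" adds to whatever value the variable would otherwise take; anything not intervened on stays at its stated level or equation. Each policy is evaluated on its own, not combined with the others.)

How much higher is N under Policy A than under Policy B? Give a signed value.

Policy A (T − 46):
  T = 72 − 46 = 26
  K = 122
  G = 112 − 26 + 122 = 208
  B = -54 − 4·26 − 122 + 4·208 = 552
  N = 164 − 6·26 + 4·122 − 6·552 = -2816
Policy B (K + 23, G := -22):
  T = 72
  K = 122 + 23 = 145
  G = -22
  B = -54 − 4·72 − 145 + 4·(-22) = -575
  N = 164 − 6·72 + 4·145 − 6·(-575) = 3762
N: -2816 − 3762 = -6578

-6578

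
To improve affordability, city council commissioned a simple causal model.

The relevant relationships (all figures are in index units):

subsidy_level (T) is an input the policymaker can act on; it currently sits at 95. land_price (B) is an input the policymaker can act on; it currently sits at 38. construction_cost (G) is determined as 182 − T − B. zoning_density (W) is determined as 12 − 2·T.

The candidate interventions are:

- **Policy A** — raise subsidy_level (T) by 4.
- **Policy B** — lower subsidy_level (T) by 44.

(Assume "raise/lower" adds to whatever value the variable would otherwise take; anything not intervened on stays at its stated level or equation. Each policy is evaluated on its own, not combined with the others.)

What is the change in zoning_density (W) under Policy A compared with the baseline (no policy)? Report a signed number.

Baseline:
  T = 95
  W = 12 − 2·95 = -178
Policy A (T + 4):
  T = 95 + 4 = 99
  W = 12 − 2·99 = -186
Change in W: -186 − (-178) = -8

-8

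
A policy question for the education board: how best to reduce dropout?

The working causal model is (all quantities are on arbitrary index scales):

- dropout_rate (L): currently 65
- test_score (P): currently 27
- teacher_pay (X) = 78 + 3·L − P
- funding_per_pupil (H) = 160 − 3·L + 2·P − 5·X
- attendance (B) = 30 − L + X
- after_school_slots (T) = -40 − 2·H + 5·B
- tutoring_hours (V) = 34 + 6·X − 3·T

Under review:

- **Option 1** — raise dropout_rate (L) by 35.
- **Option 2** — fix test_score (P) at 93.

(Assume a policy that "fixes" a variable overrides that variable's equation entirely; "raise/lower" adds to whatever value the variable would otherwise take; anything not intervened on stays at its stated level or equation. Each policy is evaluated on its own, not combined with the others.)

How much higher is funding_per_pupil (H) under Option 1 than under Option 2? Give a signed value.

Option 1 (L + 35):
  L = 65 + 35 = 100
  P = 27
  X = 78 + 3·100 − 27 = 351
  H = 160 − 3·100 + 2·27 − 5·351 = -1841
Option 2 (P := 93):
  L = 65
  P = 93
  X = 78 + 3·65 − 93 = 180
  H = 160 − 3·65 + 2·93 − 5·180 = -749
H: -1841 − (-749) = -1092

-1092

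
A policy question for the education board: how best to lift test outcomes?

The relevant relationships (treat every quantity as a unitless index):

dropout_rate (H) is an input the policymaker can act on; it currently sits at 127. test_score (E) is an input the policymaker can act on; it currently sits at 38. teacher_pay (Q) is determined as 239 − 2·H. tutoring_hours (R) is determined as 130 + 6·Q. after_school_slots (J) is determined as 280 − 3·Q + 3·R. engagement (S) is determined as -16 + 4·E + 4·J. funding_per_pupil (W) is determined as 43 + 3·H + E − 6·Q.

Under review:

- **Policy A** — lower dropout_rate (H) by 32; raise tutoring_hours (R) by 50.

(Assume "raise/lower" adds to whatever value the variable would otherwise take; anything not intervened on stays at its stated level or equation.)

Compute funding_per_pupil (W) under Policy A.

72

Policy A (H − 32, R + 50):
  H = 127 − 32 = 95
  E = 38
  Q = 239 − 2·95 = 49
  W = 43 + 3·95 + 38 − 6·49 = 72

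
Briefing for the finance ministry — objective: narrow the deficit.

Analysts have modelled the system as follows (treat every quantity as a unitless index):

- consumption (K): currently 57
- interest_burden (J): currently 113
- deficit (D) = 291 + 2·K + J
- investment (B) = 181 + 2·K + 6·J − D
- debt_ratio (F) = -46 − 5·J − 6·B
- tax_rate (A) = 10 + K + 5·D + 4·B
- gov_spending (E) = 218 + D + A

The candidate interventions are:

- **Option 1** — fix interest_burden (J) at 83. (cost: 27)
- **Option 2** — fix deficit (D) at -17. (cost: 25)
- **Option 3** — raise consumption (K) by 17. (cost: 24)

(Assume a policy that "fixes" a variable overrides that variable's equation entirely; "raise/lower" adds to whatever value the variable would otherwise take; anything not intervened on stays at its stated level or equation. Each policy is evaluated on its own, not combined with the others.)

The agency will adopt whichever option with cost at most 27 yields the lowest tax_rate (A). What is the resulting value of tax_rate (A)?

Option 1 (J := 83):
  K = 57
  J = 83
  D = 291 + 2·57 + 83 = 488
  B = 181 + 2·57 + 6·83 − 488 = 305
  A = 10 + 57 + 5·488 + 4·305 = 3727
Option 2 (D := -17):
  K = 57
  J = 113
  D = -17
  B = 181 + 2·57 + 6·113 − (-17) = 990
  A = 10 + 57 + 5·(-17) + 4·990 = 3942
Option 3 (K + 17):
  K = 57 + 17 = 74
  J = 113
  D = 291 + 2·74 + 113 = 552
  B = 181 + 2·74 + 6·113 − 552 = 455
  A = 10 + 74 + 5·552 + 4·455 = 4664
Comparing — Option 1: A=3727, Option 2: A=3942, Option 3: A=4664. Lowest is 3727 (Option 1).

3727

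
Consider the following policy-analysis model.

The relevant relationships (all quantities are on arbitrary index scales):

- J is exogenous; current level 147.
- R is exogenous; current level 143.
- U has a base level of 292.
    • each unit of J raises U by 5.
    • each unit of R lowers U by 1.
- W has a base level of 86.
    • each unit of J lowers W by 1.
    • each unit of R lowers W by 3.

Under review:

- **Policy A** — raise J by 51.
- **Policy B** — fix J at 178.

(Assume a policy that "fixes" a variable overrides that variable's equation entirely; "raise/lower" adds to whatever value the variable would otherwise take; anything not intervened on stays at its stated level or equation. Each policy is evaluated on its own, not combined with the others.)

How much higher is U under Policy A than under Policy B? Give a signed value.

Policy A (J + 51):
  J = 147 + 51 = 198
  R = 143
  U = 292 + 5·198 − 143 = 1139
Policy B (J := 178):
  J = 178
  R = 143
  U = 292 + 5·178 − 143 = 1039
U: 1139 − 1039 = 100

100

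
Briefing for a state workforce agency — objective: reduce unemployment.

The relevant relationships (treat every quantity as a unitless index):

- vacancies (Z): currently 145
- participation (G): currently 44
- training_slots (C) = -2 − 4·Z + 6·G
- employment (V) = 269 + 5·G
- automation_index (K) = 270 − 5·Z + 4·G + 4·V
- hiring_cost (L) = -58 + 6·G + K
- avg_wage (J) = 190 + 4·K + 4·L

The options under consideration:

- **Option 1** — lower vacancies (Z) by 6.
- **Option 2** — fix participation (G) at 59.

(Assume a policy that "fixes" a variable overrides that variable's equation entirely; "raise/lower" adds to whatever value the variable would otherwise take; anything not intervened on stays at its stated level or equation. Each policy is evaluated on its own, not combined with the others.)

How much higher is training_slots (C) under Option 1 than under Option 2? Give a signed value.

Option 1 (Z − 6):
  Z = 145 − 6 = 139
  G = 44
  C = -2 − 4·139 + 6·44 = -294
Option 2 (G := 59):
  Z = 145
  G = 59
  C = -2 − 4·145 + 6·59 = -228
C: -294 − (-228) = -66

-66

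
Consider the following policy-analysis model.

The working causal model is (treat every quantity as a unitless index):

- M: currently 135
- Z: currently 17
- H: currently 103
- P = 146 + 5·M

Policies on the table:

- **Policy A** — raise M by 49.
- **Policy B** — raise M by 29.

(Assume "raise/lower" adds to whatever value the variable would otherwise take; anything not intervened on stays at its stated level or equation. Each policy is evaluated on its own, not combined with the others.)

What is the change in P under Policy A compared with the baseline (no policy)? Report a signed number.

245

Baseline:
  M = 135
  P = 146 + 5·135 = 821
Policy A (M + 49):
  M = 135 + 49 = 184
  P = 146 + 5·184 = 1066
Change in P: 1066 − 821 = 245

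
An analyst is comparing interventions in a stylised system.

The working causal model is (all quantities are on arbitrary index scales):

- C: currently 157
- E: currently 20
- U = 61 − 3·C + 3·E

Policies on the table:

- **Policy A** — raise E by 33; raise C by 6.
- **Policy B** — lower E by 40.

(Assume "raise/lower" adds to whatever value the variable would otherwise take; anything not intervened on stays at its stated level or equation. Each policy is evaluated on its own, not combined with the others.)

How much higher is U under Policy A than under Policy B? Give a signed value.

Policy A (E + 33, C + 6):
  C = 157 + 6 = 163
  E = 20 + 33 = 53
  U = 61 − 3·163 + 3·53 = -269
Policy B (E − 40):
  C = 157
  E = 20 − 40 = -20
  U = 61 − 3·157 + 3·(-20) = -470
U: -269 − (-470) = 201

201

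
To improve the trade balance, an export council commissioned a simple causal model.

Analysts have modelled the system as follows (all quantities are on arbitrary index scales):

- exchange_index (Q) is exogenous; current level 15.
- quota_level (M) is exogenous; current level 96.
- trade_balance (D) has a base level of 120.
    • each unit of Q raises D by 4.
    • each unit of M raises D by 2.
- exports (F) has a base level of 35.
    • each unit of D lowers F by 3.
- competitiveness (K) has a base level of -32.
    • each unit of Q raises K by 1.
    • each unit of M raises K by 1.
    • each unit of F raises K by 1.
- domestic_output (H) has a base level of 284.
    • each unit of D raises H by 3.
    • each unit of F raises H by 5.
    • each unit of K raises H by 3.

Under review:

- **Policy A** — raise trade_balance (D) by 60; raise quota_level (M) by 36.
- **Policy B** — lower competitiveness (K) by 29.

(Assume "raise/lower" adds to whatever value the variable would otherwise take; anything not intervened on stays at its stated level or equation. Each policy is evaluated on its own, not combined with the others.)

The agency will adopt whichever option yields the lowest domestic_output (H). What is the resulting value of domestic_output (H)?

-9675

Policy A (D + 60, M + 36):
  Q = 15
  M = 96 + 36 = 132
  D = 120 + 4·15 + 2·132 (+60 from intervention) = 504
  F = 35 − 3·504 = -1477
  K = -32 + 15 + 132 + (-1477) = -1362
  H = 284 + 3·504 + 5·(-1477) + 3·(-1362) = -9675
Policy B (K − 29):
  Q = 15
  M = 96
  D = 120 + 4·15 + 2·96 = 372
  F = 35 − 3·372 = -1081
  K = -32 + 15 + 96 + (-1081) (−29 from intervention) = -1031
  H = 284 + 3·372 + 5·(-1081) + 3·(-1031) = -7098
Comparing — Policy A: H=-9675, Policy B: H=-7098. Lowest is -9675 (Policy A).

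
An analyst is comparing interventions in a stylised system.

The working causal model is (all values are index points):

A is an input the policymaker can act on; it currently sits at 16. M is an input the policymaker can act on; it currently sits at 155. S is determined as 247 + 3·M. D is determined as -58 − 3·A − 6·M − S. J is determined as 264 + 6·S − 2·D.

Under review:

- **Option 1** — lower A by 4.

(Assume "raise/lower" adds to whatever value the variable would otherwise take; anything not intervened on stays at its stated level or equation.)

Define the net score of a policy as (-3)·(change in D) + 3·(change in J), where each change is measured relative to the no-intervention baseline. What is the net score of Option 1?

Baseline:
  A = 16
  M = 155
  S = 247 + 3·155 = 712
  D = -58 − 3·16 − 6·155 − 712 = -1748
  J = 264 + 6·712 − 2·(-1748) = 8032
Option 1 (A − 4):
  A = 16 − 4 = 12
  M = 155
  S = 247 + 3·155 = 712
  D = -58 − 3·12 − 6·155 − 712 = -1736
  J = 264 + 6·712 − 2·(-1736) = 8008
ΔD = -1736 − (-1748) = 12; ΔJ = 8008 − 8032 = -24
Score = (-3)·12 + 3·(-24) = -108

-108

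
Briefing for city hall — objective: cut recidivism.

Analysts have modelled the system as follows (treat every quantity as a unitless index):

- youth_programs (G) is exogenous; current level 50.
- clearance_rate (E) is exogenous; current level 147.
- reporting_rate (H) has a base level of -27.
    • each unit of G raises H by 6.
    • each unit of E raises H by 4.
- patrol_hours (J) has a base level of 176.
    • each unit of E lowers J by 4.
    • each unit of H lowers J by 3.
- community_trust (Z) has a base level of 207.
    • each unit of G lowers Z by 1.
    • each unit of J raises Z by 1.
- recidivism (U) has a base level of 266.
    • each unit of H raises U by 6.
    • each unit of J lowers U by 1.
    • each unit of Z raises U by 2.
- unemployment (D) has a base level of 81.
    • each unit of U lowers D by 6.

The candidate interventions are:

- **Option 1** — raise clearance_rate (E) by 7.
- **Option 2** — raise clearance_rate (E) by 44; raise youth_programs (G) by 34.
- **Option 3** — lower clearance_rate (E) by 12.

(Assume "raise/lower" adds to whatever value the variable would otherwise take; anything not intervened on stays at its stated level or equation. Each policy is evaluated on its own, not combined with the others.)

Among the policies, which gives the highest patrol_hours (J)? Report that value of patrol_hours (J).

-2803

Option 1 (E + 7):
  G = 50
  E = 147 + 7 = 154
  H = -27 + 6·50 + 4·154 = 889
  J = 176 − 4·154 − 3·889 = -3107
Option 2 (E + 44, G + 34):
  G = 50 + 34 = 84
  E = 147 + 44 = 191
  H = -27 + 6·84 + 4·191 = 1241
  J = 176 − 4·191 − 3·1241 = -4311
Option 3 (E − 12):
  G = 50
  E = 147 − 12 = 135
  H = -27 + 6·50 + 4·135 = 813
  J = 176 − 4·135 − 3·813 = -2803
Comparing — Option 1: J=-3107, Option 2: J=-4311, Option 3: J=-2803. Highest is -2803 (Option 3).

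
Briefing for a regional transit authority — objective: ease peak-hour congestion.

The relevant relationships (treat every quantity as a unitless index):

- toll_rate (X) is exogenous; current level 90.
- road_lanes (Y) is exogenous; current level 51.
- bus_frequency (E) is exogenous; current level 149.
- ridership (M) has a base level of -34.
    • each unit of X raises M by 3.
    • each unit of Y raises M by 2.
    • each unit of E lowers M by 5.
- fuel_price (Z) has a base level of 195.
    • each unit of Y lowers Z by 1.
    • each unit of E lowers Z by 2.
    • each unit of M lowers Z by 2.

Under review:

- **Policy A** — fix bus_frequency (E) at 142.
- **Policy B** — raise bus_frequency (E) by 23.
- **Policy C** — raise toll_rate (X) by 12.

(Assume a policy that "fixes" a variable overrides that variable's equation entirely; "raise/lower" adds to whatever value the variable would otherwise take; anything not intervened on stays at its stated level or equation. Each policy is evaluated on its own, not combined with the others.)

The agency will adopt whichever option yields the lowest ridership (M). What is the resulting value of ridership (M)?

Policy A (E := 142):
  X = 90
  Y = 51
  E = 142
  M = -34 + 3·90 + 2·51 − 5·142 = -372
Policy B (E + 23):
  X = 90
  Y = 51
  E = 149 + 23 = 172
  M = -34 + 3·90 + 2·51 − 5·172 = -522
Policy C (X + 12):
  X = 90 + 12 = 102
  Y = 51
  E = 149
  M = -34 + 3·102 + 2·51 − 5·149 = -371
Comparing — Policy A: M=-372, Policy B: M=-522, Policy C: M=-371. Lowest is -522 (Policy B).

-522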